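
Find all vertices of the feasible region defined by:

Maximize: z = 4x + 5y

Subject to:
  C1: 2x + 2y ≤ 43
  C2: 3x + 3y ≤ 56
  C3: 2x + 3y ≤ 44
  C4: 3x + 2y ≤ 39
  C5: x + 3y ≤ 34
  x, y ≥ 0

(0, 0), (13, 0), (7, 9), (0, 11.33)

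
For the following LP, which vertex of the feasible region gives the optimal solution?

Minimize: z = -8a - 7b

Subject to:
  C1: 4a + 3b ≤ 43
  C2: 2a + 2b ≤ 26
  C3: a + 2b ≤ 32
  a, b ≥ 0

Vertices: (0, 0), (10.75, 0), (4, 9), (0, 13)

Evaluate the objective at each vertex of the feasible region:
  z(0, 0) = 0
  z(10.75, 0) = -86
  z(4, 9) = -95  ←
  z(0, 13) = -91
The minimum is at a = 4, b = 9.

(4, 9)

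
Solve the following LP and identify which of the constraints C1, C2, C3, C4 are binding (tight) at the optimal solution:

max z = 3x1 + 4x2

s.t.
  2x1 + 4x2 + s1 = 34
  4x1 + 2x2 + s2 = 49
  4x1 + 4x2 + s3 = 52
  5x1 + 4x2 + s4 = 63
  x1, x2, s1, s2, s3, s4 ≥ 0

At x1 = 9, x2 = 4, compute slack b - a·x for each constraint:
  C1: 34 − 34 = 0  (binding)
  C2: 49 − 44 = 5  (slack)
  C3: 52 − 52 = 0  (binding)
  C4: 63 − 61 = 2  (slack)

Optimal: x1 = 9, x2 = 4
Binding: C1, C3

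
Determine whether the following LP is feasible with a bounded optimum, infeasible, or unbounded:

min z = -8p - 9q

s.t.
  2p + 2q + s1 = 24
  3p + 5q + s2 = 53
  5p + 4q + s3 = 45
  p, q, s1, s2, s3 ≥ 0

Feasible with a bounded optimal solution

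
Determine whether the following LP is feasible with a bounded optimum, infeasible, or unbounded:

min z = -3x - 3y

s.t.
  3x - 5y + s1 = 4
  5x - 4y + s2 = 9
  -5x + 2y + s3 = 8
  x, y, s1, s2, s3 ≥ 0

Unbounded (objective can decrease without bound)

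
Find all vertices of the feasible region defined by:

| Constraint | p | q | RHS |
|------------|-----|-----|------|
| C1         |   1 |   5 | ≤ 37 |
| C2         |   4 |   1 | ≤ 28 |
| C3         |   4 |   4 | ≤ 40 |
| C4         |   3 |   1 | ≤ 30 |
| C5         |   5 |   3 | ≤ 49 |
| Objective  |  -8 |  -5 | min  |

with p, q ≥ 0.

(0, 0), (7, 0), (6, 4), (3.25, 6.75), (0, 7.4)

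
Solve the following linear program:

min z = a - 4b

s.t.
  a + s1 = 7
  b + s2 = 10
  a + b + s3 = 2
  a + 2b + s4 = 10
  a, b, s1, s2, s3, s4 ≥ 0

Evaluate the objective at each vertex of the feasible region:
  z(0, 0) = 0
  z(2, 0) = 2
  z(0, 2) = -8  ←
The minimum is at a = 0, b = 2.

a = 0, b = 2, z = -8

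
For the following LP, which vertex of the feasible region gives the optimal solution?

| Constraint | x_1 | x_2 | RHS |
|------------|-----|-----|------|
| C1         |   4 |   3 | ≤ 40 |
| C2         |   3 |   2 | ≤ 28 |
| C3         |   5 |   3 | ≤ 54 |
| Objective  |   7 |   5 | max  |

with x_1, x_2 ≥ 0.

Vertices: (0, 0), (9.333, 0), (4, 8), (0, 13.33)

Evaluate the objective at each vertex of the feasible region:
  z(0, 0) = 0
  z(9.333, 0) = 65.33
  z(4, 8) = 68  ←
  z(0, 13.33) = 66.67
The maximum is at x_1 = 4, x_2 = 8.

(4, 8)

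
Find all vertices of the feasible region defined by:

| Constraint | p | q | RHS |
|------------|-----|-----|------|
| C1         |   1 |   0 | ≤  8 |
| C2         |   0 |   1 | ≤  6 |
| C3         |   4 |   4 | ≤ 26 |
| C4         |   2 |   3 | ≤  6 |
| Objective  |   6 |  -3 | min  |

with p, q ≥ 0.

(0, 0), (3, 0), (0, 2)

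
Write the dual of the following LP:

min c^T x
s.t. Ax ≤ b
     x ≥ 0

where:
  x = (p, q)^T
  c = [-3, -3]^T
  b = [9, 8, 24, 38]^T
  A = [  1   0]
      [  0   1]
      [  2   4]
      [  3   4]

Primal min cᵀx s.t. Ax ≤ b, x ≥ 0  →  Dual max −bᵀy s.t. Aᵀy ≥ −c, y ≥ 0.

Maximize: z = -9y1 - 8y2 - 24y3 - 38y4

Subject to:
  y1 + 2y3 + 3y4 ≥ 3
  y2 + 4y3 + 4y4 ≥ 3
  y1, y2, y3, y4 ≥ 0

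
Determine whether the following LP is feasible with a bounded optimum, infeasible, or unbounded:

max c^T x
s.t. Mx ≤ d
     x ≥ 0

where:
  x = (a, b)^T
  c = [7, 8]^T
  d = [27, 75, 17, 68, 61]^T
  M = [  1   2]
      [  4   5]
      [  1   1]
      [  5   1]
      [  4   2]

Feasible with a bounded optimal solution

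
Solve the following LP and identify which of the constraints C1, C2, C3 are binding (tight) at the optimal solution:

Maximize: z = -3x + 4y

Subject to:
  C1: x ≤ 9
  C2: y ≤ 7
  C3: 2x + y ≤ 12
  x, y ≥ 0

At x = 0, y = 7, compute slack b - a·x for each constraint:
  C1: 9 − 0 = 9  (slack)
  C2: 7 − 7 = 0  (binding)
  C3: 12 − 7 = 5  (slack)

Optimal: x = 0, y = 7
Binding: C2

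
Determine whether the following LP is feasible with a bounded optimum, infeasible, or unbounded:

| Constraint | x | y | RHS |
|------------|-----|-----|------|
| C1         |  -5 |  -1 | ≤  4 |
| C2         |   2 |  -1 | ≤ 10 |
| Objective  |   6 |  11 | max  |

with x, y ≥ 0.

Unbounded (objective can increase without bound)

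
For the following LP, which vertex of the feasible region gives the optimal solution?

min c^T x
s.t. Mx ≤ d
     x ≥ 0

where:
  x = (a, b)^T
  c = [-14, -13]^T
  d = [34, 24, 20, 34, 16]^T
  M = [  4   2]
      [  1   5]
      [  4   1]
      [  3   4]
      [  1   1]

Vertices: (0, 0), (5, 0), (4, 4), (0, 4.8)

Evaluate the objective at each vertex of the feasible region:
  z(0, 0) = 0
  z(5, 0) = -70
  z(4, 4) = -108  ←
  z(0, 4.8) = -62.4
The minimum is at a = 4, b = 4.

(4, 4)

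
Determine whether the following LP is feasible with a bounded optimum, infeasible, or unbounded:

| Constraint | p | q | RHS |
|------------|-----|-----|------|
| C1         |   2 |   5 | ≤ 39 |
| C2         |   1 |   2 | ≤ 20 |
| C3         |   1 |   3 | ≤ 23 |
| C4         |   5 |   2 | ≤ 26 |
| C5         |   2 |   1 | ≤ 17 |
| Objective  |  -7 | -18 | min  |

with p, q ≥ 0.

Feasible with a bounded optimal solution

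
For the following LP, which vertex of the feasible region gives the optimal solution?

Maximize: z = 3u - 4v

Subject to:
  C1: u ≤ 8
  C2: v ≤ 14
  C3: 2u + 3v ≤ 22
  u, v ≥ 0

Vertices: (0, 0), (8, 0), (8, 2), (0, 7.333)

Evaluate the objective at each vertex of the feasible region:
  z(0, 0) = 0
  z(8, 0) = 24  ←
  z(8, 2) = 16
  z(0, 7.333) = -29.33
The maximum is at u = 8, v = 0.

(8, 0)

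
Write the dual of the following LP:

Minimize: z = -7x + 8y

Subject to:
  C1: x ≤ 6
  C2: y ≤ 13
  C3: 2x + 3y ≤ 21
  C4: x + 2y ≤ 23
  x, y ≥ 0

Primal min cᵀx s.t. Ax ≤ b, x ≥ 0  →  Dual max −bᵀy s.t. Aᵀy ≥ −c, y ≥ 0.

Maximize: z = -6y1 - 13y2 - 21y3 - 23y4

Subject to:
  y1 + 2y3 + y4 ≥ 7
  y2 + 3y3 + 2y4 ≥ -8
  y1, y2, y3, y4 ≥ 0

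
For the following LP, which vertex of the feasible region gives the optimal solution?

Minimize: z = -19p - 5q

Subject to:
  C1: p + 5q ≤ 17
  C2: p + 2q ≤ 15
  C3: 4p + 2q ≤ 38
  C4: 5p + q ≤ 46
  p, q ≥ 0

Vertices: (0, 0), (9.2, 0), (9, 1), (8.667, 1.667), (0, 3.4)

Evaluate the objective at each vertex of the feasible region:
  z(0, 0) = 0
  z(9.2, 0) = -174.8
  z(9, 1) = -176  ←
  z(8.667, 1.667) = -173
  z(0, 3.4) = -17
The minimum is at p = 9, q = 1.

(9, 1)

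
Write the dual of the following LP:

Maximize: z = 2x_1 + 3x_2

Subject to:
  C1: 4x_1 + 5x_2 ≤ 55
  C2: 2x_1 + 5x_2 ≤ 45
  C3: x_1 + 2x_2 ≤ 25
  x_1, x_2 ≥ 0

Primal max cᵀx s.t. Ax ≤ b, x ≥ 0  →  Dual min bᵀy s.t. Aᵀy ≥ c, y ≥ 0.

Minimize: z = 55y1 + 45y2 + 25y3

Subject to:
  4y1 + 2y2 + y3 ≥ 2
  5y1 + 5y2 + 2y3 ≥ 3
  y1, y2, y3 ≥ 0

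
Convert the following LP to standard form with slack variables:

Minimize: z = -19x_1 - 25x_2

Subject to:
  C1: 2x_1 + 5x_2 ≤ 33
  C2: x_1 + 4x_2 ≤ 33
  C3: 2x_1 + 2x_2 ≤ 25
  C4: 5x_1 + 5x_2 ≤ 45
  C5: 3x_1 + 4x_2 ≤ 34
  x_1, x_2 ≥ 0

min z = -19x_1 - 25x_2

s.t.
  2x_1 + 5x_2 + s1 = 33
  x_1 + 4x_2 + s2 = 33
  2x_1 + 2x_2 + s3 = 25
  5x_1 + 5x_2 + s4 = 45
  3x_1 + 4x_2 + s5 = 34
  x_1, x_2, s1, s2, s3, s4, s5 ≥ 0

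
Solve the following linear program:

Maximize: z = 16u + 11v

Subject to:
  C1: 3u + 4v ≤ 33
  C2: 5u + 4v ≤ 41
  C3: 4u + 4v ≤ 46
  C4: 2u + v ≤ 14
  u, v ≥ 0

Evaluate the objective at each vertex of the feasible region:
  z(0, 0) = 0
  z(7, 0) = 112
  z(5, 4) = 124  ←
  z(4, 5.25) = 121.8
  z(0, 8.25) = 90.75
The maximum is at u = 5, v = 4.

u = 5, v = 4, z = 124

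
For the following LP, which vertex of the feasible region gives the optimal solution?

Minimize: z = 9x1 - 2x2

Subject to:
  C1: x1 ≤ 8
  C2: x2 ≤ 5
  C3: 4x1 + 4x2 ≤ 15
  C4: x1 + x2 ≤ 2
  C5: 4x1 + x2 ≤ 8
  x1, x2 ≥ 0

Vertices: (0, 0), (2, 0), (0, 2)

Evaluate the objective at each vertex of the feasible region:
  z(0, 0) = 0
  z(2, 0) = 18
  z(0, 2) = -4  ←
The minimum is at x1 = 0, x2 = 2.

(0, 2)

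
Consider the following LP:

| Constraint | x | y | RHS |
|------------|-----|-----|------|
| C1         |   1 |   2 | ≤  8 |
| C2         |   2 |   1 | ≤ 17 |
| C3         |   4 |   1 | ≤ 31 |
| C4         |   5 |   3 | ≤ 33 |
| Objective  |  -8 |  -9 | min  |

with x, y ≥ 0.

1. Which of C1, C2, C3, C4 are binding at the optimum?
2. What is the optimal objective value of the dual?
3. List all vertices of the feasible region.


1. C1, C4
2. -57
3. (0, 0), (6.6, 0), (6, 1), (0, 4)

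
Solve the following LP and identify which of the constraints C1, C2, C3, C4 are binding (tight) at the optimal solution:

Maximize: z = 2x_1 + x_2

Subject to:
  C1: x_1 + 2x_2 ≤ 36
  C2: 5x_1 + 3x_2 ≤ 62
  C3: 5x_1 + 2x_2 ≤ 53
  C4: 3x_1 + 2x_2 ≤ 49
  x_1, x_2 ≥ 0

At x_1 = 7, x_2 = 9, compute slack b - a·x for each constraint:
  C1: 36 − 25 = 11  (slack)
  C2: 62 − 62 = 0  (binding)
  C3: 53 − 53 = 0  (binding)
  C4: 49 − 39 = 10  (slack)

Optimal: x_1 = 7, x_2 = 9
Binding: C2, C3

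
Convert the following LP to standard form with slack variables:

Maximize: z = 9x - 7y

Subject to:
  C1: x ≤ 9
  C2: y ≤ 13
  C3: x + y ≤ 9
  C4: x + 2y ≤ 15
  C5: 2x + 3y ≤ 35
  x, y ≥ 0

max z = 9x - 7y

s.t.
  x + s1 = 9
  y + s2 = 13
  x + y + s3 = 9
  x + 2y + s4 = 15
  2x + 3y + s5 = 35
  x, y, s1, s2, s3, s4, s5 ≥ 0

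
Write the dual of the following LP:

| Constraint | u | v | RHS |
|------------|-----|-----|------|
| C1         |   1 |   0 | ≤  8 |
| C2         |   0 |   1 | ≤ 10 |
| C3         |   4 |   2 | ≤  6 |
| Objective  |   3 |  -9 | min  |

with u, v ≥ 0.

Primal min cᵀx s.t. Ax ≤ b, x ≥ 0  →  Dual max −bᵀy s.t. Aᵀy ≥ −c, y ≥ 0.

Maximize: z = -8y1 - 10y2 - 6y3

Subject to:
  y1 + 4y3 ≥ -3
  y2 + 2y3 ≥ 9
  y1, y2, y3 ≥ 0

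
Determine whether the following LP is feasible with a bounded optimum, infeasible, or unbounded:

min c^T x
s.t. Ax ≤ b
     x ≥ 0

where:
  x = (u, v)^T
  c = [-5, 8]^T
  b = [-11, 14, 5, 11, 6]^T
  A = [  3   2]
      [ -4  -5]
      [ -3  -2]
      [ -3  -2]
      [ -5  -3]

Infeasible (no feasible solution exists)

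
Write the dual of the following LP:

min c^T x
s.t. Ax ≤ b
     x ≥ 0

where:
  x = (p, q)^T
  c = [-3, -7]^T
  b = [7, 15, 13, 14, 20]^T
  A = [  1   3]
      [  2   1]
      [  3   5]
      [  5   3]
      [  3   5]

Primal min cᵀx s.t. Ax ≤ b, x ≥ 0  →  Dual max −bᵀy s.t. Aᵀy ≥ −c, y ≥ 0.

Maximize: z = -7y1 - 15y2 - 13y3 - 14y4 - 20y5

Subject to:
  y1 + 2y2 + 3y3 + 5y4 + 3y5 ≥ 3
  3y1 + y2 + 5y3 + 3y4 + 5y5 ≥ 7
  y1, y2, y3, y4, y5 ≥ 0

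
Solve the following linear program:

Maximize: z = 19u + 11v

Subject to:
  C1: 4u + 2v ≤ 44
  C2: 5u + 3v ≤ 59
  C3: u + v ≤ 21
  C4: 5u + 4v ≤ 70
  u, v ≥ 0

Evaluate the objective at each vertex of the feasible region:
  z(0, 0) = 0
  z(11, 0) = 209
  z(7, 8) = 221  ←
  z(5.2, 11) = 219.8
  z(0, 17.5) = 192.5
The maximum is at u = 7, v = 8.

u = 7, v = 8, z = 221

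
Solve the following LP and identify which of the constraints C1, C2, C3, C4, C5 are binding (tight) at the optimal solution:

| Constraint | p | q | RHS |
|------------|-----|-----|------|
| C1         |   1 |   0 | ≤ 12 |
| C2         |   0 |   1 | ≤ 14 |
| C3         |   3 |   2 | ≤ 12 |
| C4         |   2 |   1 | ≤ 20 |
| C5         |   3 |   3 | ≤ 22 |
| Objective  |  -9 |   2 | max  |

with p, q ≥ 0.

At p = 0, q = 6, compute slack b - a·x for each constraint:
  C1: 12 − 0 = 12  (slack)
  C2: 14 − 6 = 8  (slack)
  C3: 12 − 12 = 0  (binding)
  C4: 20 − 6 = 14  (slack)
  C5: 22 − 18 = 4  (slack)

Optimal: p = 0, q = 6
Binding: C3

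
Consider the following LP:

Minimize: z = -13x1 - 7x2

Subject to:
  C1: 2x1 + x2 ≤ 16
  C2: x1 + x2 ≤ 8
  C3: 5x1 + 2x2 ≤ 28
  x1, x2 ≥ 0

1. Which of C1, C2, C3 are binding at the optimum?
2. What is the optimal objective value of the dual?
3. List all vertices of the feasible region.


1. C2, C3
2. -80
3. (0, 0), (5.6, 0), (4, 4), (0, 8)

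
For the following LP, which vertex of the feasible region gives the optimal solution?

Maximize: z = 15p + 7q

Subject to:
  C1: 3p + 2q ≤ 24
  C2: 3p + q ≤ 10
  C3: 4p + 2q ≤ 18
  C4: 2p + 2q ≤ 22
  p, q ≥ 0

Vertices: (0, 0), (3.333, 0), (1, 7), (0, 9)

Evaluate the objective at each vertex of the feasible region:
  z(0, 0) = 0
  z(3.333, 0) = 50
  z(1, 7) = 64  ←
  z(0, 9) = 63
The maximum is at p = 1, q = 7.

(1, 7)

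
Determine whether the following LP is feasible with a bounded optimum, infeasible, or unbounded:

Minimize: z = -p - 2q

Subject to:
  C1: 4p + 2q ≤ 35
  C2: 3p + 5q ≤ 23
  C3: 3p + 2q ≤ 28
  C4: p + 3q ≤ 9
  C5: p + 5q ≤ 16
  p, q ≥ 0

Feasible with a bounded optimal solution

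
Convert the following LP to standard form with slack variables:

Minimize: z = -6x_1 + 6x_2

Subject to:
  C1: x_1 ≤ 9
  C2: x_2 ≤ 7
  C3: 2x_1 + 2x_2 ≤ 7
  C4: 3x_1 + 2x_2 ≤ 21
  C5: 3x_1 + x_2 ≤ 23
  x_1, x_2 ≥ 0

min z = -6x_1 + 6x_2

s.t.
  x_1 + s1 = 9
  x_2 + s2 = 7
  2x_1 + 2x_2 + s3 = 7
  3x_1 + 2x_2 + s4 = 21
  3x_1 + x_2 + s5 = 23
  x_1, x_2, s1, s2, s3, s4, s5 ≥ 0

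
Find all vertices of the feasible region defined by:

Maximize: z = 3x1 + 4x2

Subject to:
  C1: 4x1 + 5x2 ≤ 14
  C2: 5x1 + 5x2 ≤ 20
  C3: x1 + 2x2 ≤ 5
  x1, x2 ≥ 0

(0, 0), (3.5, 0), (1, 2), (0, 2.5)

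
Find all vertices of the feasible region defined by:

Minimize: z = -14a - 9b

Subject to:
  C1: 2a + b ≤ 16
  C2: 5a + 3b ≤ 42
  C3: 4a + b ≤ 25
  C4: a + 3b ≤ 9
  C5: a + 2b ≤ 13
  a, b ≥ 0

(0, 0), (6.25, 0), (6, 1), (0, 3)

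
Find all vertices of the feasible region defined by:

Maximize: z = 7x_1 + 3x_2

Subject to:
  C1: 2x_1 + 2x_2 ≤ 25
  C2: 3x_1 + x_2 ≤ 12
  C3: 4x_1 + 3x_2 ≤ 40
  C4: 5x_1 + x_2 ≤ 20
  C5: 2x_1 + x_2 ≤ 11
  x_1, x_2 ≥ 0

(0, 0), (4, 0), (1, 9), (0, 11)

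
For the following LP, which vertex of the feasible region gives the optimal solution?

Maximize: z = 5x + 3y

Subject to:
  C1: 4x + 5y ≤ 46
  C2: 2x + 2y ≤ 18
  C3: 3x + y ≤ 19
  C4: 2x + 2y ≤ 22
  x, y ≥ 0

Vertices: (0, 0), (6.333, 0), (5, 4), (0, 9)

Evaluate the objective at each vertex of the feasible region:
  z(0, 0) = 0
  z(6.333, 0) = 31.67
  z(5, 4) = 37  ←
  z(0, 9) = 27
The maximum is at x = 5, y = 4.

(5, 4)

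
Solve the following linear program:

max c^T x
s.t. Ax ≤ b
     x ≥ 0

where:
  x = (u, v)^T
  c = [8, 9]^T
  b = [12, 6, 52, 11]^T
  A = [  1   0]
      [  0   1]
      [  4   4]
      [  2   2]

Evaluate the objective at each vertex of the feasible region:
  z(0, 0) = 0
  z(5.5, 0) = 44
  z(0, 5.5) = 49.5  ←
The maximum is at u = 0, v = 5.5.

u = 0, v = 5.5, z = 49.5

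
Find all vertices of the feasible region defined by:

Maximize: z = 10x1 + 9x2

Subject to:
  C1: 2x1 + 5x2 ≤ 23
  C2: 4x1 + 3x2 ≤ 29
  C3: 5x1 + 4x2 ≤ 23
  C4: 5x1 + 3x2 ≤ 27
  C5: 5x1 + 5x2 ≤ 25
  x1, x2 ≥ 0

(0, 0), (4.6, 0), (3, 2), (0.6667, 4.333), (0, 4.6)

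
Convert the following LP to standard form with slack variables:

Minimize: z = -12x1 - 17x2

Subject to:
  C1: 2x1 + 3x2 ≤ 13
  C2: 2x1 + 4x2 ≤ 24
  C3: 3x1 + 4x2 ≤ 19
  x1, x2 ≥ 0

min z = -12x1 - 17x2

s.t.
  2x1 + 3x2 + s1 = 13
  2x1 + 4x2 + s2 = 24
  3x1 + 4x2 + s3 = 19
  x1, x2, s1, s2, s3 ≥ 0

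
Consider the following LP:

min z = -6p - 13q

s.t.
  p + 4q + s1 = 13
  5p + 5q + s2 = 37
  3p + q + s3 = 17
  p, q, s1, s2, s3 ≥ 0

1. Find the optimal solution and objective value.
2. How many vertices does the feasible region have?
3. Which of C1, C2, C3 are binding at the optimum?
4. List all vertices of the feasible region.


1. p = 5, q = 2, z = -56
2. 4
3. C1, C3
4. (0, 0), (5.667, 0), (5, 2), (0, 3.25)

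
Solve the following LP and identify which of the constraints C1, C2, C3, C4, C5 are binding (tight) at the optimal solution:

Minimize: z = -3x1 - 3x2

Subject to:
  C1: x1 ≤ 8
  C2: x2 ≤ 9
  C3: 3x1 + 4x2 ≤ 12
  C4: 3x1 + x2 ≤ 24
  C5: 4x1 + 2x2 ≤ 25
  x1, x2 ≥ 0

At x1 = 4, x2 = 0, compute slack b - a·x for each constraint:
  C1: 8 − 4 = 4  (slack)
  C2: 9 − 0 = 9  (slack)
  C3: 12 − 12 = 0  (binding)
  C4: 24 − 12 = 12  (slack)
  C5: 25 − 16 = 9  (slack)

Optimal: x1 = 4, x2 = 0
Binding: C3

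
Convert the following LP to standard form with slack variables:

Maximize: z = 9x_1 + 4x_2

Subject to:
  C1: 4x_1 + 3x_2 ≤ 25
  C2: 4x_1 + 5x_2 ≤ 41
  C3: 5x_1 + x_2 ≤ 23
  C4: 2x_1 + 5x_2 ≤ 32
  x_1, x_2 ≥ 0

max z = 9x_1 + 4x_2

s.t.
  4x_1 + 3x_2 + s1 = 25
  4x_1 + 5x_2 + s2 = 41
  5x_1 + x_2 + s3 = 23
  2x_1 + 5x_2 + s4 = 32
  x_1, x_2, s1, s2, s3, s4 ≥ 0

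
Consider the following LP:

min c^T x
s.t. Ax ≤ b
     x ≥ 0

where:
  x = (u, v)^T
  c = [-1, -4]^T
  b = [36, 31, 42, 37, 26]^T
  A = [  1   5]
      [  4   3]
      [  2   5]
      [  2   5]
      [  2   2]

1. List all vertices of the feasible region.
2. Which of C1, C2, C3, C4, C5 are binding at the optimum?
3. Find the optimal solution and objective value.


1. (0, 0), (7.75, 0), (3.143, 6.143), (1, 7), (0, 7.2)
2. C1, C4
3. u = 1, v = 7, z = -29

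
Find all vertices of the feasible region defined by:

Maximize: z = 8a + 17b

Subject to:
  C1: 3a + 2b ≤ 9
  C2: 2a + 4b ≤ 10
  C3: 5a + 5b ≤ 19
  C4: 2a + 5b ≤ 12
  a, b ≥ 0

(0, 0), (3, 0), (2, 1.5), (1, 2), (0, 2.4)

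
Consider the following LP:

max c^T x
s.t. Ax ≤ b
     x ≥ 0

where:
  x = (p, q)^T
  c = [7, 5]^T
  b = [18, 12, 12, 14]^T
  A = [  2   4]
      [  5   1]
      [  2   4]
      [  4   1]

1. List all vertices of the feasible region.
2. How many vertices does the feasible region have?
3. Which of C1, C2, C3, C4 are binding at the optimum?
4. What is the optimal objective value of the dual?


1. (0, 0), (2.4, 0), (2, 2), (0, 3)
2. 4
3. C2, C3
4. 24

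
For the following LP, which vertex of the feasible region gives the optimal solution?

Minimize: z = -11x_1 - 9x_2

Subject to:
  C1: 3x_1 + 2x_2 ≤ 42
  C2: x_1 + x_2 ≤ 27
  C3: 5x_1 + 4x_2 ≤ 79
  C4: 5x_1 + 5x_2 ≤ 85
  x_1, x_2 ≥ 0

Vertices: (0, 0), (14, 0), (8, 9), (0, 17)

Evaluate the objective at each vertex of the feasible region:
  z(0, 0) = 0
  z(14, 0) = -154
  z(8, 9) = -169  ←
  z(0, 17) = -153
The minimum is at x_1 = 8, x_2 = 9.

(8, 9)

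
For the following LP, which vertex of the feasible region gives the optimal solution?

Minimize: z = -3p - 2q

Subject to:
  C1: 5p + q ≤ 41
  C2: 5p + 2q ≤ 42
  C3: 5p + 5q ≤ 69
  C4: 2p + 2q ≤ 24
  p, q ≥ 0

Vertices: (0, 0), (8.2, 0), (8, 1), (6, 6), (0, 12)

Evaluate the objective at each vertex of the feasible region:
  z(0, 0) = 0
  z(8.2, 0) = -24.6
  z(8, 1) = -26
  z(6, 6) = -30  ←
  z(0, 12) = -24
The minimum is at p = 6, q = 6.

(6, 6)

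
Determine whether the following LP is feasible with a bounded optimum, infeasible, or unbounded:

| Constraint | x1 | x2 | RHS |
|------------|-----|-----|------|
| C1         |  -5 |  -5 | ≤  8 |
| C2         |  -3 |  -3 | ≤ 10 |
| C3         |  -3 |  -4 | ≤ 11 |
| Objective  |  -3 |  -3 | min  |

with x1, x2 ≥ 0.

Unbounded (objective can decrease without bound)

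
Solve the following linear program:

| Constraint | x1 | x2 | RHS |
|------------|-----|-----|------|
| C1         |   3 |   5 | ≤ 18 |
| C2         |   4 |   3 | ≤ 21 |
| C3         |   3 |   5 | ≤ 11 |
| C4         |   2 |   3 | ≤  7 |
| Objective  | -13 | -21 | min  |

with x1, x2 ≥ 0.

Evaluate the objective at each vertex of the feasible region:
  z(0, 0) = 0
  z(3.5, 0) = -45.5
  z(2, 1) = -47  ←
  z(0, 2.2) = -46.2
The minimum is at x1 = 2, x2 = 1.

x1 = 2, x2 = 1, z = -47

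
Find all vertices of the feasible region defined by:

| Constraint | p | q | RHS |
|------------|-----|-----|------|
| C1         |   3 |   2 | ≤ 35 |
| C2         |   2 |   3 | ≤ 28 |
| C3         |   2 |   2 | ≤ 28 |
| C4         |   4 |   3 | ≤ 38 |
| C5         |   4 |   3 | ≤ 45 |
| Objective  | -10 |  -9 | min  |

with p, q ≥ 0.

(0, 0), (9.5, 0), (5, 6), (0, 9.333)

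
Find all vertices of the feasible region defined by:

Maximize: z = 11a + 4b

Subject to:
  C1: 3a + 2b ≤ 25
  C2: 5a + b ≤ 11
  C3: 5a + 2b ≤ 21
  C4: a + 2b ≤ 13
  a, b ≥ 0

(0, 0), (2.2, 0), (1, 6), (0, 6.5)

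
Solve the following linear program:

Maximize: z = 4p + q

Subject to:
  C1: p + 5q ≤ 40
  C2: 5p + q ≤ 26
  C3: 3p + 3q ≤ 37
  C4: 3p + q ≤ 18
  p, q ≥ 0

Evaluate the objective at each vertex of the feasible region:
  z(0, 0) = 0
  z(5.2, 0) = 20.8
  z(4, 6) = 22  ←
  z(3.571, 7.286) = 21.57
  z(0, 8) = 8
The maximum is at p = 4, q = 6.

p = 4, q = 6, z = 22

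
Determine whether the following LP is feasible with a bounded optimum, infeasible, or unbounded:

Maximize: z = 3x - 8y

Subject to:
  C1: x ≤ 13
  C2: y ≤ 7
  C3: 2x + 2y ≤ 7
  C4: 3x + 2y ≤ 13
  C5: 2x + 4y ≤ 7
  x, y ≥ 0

Feasible with a bounded optimal solution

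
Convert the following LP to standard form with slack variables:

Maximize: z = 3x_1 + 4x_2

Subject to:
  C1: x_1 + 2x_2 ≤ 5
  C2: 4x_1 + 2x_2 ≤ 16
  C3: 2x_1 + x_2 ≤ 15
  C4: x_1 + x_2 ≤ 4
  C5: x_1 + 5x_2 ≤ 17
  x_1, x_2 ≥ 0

max z = 3x_1 + 4x_2

s.t.
  x_1 + 2x_2 + s1 = 5
  4x_1 + 2x_2 + s2 = 16
  2x_1 + x_2 + s3 = 15
  x_1 + x_2 + s4 = 4
  x_1 + 5x_2 + s5 = 17
  x_1, x_2, s1, s2, s3, s4, s5 ≥ 0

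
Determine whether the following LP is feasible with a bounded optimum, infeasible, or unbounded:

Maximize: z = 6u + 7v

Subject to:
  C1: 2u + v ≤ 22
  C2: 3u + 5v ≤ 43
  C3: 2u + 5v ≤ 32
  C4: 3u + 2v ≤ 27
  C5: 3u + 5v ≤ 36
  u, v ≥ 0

Feasible with a bounded optimal solution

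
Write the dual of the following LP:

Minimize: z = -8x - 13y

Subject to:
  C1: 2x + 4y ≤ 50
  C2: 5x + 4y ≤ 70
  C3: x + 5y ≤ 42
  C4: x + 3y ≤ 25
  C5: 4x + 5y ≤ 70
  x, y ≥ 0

Primal min cᵀx s.t. Ax ≤ b, x ≥ 0  →  Dual max −bᵀy s.t. Aᵀy ≥ −c, y ≥ 0.

Maximize: z = -50y1 - 70y2 - 42y3 - 25y4 - 70y5

Subject to:
  2y1 + 5y2 + y3 + y4 + 4y5 ≥ 8
  4y1 + 4y2 + 5y3 + 3y4 + 5y5 ≥ 13
  y1, y2, y3, y4, y5 ≥ 0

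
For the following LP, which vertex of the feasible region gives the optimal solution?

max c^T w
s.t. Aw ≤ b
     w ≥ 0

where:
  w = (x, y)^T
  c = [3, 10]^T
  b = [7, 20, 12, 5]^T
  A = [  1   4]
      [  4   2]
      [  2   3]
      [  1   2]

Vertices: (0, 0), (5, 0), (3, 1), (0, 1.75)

Evaluate the objective at each vertex of the feasible region:
  z(0, 0) = 0
  z(5, 0) = 15
  z(3, 1) = 19  ←
  z(0, 1.75) = 17.5
The maximum is at x = 3, y = 1.

(3, 1)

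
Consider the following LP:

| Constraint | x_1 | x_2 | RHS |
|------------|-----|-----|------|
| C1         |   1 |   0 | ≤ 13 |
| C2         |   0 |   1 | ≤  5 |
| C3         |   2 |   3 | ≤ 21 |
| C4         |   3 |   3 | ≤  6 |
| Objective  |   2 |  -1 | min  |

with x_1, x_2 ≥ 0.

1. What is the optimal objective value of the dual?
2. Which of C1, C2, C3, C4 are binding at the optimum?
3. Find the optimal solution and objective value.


1. -2
2. C4
3. x_1 = 0, x_2 = 2, z = -2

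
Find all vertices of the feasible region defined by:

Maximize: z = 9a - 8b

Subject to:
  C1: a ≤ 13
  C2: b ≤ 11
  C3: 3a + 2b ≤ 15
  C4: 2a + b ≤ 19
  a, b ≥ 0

(0, 0), (5, 0), (0, 7.5)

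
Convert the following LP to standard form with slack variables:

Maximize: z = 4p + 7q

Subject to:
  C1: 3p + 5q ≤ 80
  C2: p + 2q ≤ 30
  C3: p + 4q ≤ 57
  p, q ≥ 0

max z = 4p + 7q

s.t.
  3p + 5q + s1 = 80
  p + 2q + s2 = 30
  p + 4q + s3 = 57
  p, q, s1, s2, s3 ≥ 0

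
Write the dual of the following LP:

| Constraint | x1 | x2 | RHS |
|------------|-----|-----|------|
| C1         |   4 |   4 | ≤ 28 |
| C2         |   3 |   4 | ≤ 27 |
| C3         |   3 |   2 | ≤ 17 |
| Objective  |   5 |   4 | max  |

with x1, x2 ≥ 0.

Primal max cᵀx s.t. Ax ≤ b, x ≥ 0  →  Dual min bᵀy s.t. Aᵀy ≥ c, y ≥ 0.

Minimize: z = 28y1 + 27y2 + 17y3

Subject to:
  4y1 + 3y2 + 3y3 ≥ 5
  4y1 + 4y2 + 2y3 ≥ 4
  y1, y2, y3 ≥ 0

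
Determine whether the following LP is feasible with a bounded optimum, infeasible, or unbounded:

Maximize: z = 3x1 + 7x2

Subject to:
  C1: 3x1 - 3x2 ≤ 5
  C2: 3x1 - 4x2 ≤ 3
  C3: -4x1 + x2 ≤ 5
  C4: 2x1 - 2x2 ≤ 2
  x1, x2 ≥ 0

Unbounded (objective can increase without bound)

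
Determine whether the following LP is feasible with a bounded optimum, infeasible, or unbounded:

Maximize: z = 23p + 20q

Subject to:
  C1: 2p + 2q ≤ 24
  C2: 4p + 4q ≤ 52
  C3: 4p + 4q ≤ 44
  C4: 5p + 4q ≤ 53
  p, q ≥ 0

Feasible with a bounded optimal solution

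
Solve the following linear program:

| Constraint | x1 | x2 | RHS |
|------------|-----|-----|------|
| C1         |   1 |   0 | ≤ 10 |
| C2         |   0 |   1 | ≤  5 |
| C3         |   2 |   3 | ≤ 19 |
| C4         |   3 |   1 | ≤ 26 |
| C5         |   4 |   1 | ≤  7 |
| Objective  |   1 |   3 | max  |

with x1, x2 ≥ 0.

Evaluate the objective at each vertex of the feasible region:
  z(0, 0) = 0
  z(1.75, 0) = 1.75
  z(0.5, 5) = 15.5  ←
  z(0, 5) = 15
The maximum is at x1 = 0.5, x2 = 5.

x1 = 0.5, x2 = 5, z = 15.5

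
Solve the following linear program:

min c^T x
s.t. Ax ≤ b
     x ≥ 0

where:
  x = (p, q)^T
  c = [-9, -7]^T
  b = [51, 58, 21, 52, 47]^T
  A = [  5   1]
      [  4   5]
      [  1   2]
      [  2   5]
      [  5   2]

Evaluate the objective at each vertex of the feasible region:
  z(0, 0) = 0
  z(9.4, 0) = -84.6
  z(7, 6) = -105  ←
  z(3.667, 8.667) = -93.67
  z(1, 10) = -79
  z(0, 10.4) = -72.8
The minimum is at p = 7, q = 6.

p = 7, q = 6, z = -105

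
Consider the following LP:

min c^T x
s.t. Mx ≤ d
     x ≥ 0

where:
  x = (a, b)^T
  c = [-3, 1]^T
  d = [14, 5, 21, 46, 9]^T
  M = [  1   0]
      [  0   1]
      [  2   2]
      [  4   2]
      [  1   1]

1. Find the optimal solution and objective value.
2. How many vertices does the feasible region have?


1. a = 9, b = 0, z = -27
2. 4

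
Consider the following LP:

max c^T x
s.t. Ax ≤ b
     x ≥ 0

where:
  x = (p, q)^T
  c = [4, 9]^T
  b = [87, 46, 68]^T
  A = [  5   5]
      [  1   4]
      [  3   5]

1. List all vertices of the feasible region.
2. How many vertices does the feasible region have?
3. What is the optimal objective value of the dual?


1. (0, 0), (17.4, 0), (9.5, 7.9), (6, 10), (0, 11.5)
2. 5
3. 114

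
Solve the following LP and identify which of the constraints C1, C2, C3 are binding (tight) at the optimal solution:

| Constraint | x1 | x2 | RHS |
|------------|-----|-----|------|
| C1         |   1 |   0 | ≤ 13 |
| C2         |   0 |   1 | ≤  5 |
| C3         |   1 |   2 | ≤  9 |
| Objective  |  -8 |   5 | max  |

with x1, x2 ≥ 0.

At x1 = 0, x2 = 4.5, compute slack b - a·x for each constraint:
  C1: 13 − 0 = 13  (slack)
  C2: 5 − 4.5 = 0.5  (slack)
  C3: 9 − 9 = 0  (binding)

Optimal: x1 = 0, x2 = 4.5
Binding: C3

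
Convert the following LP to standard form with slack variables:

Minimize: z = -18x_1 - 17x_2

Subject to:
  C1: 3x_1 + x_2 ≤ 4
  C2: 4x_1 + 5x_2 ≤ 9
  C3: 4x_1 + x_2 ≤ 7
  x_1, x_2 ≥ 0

min z = -18x_1 - 17x_2

s.t.
  3x_1 + x_2 + s1 = 4
  4x_1 + 5x_2 + s2 = 9
  4x_1 + x_2 + s3 = 7
  x_1, x_2, s1, s2, s3 ≥ 0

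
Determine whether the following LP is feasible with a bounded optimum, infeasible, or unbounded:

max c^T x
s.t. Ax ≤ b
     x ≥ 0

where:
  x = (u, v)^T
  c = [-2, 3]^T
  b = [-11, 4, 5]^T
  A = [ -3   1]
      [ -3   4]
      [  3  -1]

Infeasible (no feasible solution exists)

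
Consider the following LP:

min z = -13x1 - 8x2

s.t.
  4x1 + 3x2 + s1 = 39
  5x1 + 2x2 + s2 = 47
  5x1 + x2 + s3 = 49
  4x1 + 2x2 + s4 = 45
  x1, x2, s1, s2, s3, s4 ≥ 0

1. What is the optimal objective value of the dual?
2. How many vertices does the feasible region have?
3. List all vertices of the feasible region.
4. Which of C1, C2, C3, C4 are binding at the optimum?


1. -125
2. 4
3. (0, 0), (9.4, 0), (9, 1), (0, 13)
4. C1, C2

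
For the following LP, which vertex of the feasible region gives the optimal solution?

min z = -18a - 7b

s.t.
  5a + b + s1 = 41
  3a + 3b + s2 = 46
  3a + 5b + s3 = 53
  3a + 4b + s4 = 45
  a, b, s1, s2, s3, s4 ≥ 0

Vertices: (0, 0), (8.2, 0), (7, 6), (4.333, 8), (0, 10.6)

Evaluate the objective at each vertex of the feasible region:
  z(0, 0) = 0
  z(8.2, 0) = -147.6
  z(7, 6) = -168  ←
  z(4.333, 8) = -134
  z(0, 10.6) = -74.2
The minimum is at a = 7, b = 6.

(7, 6)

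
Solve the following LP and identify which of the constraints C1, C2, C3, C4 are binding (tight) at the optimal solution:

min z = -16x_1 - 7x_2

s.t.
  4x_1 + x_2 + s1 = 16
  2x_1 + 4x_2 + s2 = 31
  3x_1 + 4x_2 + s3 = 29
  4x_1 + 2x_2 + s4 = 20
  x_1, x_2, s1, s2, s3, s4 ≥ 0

At x_1 = 3, x_2 = 4, compute slack b - a·x for each constraint:
  C1: 16 − 16 = 0  (binding)
  C2: 31 − 22 = 9  (slack)
  C3: 29 − 25 = 4  (slack)
  C4: 20 − 20 = 0  (binding)

Optimal: x_1 = 3, x_2 = 4
Binding: C1, C4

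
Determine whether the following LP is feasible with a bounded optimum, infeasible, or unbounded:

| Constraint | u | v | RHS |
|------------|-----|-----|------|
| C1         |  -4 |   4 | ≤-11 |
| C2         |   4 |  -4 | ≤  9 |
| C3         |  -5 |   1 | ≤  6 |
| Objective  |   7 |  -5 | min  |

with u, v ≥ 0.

Infeasible (no feasible solution exists)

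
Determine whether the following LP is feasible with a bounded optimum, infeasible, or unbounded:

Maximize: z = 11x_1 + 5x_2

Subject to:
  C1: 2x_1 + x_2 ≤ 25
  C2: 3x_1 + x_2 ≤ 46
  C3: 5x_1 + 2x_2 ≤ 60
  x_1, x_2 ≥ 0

Feasible with a bounded optimal solution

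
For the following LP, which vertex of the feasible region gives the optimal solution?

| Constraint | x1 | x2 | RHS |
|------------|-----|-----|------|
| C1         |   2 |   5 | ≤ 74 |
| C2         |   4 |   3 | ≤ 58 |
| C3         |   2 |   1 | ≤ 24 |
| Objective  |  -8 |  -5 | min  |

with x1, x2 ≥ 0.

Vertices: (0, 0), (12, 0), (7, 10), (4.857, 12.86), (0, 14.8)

Evaluate the objective at each vertex of the feasible region:
  z(0, 0) = 0
  z(12, 0) = -96
  z(7, 10) = -106  ←
  z(4.857, 12.86) = -103.1
  z(0, 14.8) = -74
The minimum is at x1 = 7, x2 = 10.

(7, 10)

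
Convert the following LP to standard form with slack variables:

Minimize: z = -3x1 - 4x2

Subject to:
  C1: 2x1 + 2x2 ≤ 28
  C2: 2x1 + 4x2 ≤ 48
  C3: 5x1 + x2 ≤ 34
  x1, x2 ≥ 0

min z = -3x1 - 4x2

s.t.
  2x1 + 2x2 + s1 = 28
  2x1 + 4x2 + s2 = 48
  5x1 + x2 + s3 = 34
  x1, x2, s1, s2, s3 ≥ 0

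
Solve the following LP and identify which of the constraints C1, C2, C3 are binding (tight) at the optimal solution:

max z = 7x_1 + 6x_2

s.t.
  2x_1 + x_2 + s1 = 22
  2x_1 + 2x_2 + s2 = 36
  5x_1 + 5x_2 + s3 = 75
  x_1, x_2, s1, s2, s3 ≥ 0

At x_1 = 7, x_2 = 8, compute slack b - a·x for each constraint:
  C1: 22 − 22 = 0  (binding)
  C2: 36 − 30 = 6  (slack)
  C3: 75 − 75 = 0  (binding)

Optimal: x_1 = 7, x_2 = 8
Binding: C1, C3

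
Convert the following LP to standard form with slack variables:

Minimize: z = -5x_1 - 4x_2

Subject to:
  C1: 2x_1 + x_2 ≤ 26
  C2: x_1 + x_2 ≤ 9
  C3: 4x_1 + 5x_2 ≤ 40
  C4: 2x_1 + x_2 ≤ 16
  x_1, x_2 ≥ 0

min z = -5x_1 - 4x_2

s.t.
  2x_1 + x_2 + s1 = 26
  x_1 + x_2 + s2 = 9
  4x_1 + 5x_2 + s3 = 40
  2x_1 + x_2 + s4 = 16
  x_1, x_2, s1, s2, s3, s4 ≥ 0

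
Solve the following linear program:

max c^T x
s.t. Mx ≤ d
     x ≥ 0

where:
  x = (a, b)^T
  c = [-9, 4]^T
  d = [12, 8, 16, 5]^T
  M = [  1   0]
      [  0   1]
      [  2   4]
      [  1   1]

Evaluate the objective at each vertex of the feasible region:
  z(0, 0) = 0
  z(5, 0) = -45
  z(2, 3) = -6
  z(0, 4) = 16  ←
The maximum is at a = 0, b = 4.

a = 0, b = 4, z = 16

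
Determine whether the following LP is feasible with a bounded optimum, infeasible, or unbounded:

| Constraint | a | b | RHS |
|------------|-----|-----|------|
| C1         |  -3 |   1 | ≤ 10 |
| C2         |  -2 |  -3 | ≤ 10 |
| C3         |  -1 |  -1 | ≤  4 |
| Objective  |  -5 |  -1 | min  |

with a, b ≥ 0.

Unbounded (objective can decrease without bound)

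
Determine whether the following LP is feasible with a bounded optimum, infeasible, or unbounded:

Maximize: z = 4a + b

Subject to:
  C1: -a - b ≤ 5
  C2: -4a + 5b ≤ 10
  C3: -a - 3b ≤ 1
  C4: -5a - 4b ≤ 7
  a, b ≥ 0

Unbounded (objective can increase without bound)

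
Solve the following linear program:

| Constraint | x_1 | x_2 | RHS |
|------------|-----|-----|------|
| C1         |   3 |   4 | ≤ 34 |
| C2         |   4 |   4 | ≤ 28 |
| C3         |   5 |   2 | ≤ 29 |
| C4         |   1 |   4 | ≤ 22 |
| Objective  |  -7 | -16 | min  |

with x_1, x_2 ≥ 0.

Evaluate the objective at each vertex of the feasible region:
  z(0, 0) = 0
  z(5.8, 0) = -40.6
  z(5, 2) = -67
  z(2, 5) = -94  ←
  z(0, 5.5) = -88
The minimum is at x_1 = 2, x_2 = 5.

x_1 = 2, x_2 = 5, z = -94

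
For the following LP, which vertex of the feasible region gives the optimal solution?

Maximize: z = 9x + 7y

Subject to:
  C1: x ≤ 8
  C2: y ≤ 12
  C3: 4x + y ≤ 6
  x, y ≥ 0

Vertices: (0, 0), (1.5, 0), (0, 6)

Evaluate the objective at each vertex of the feasible region:
  z(0, 0) = 0
  z(1.5, 0) = 13.5
  z(0, 6) = 42  ←
The maximum is at x = 0, y = 6.

(0, 6)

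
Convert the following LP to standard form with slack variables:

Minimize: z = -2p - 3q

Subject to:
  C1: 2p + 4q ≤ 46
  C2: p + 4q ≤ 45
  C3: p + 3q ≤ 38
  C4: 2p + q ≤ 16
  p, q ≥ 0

min z = -2p - 3q

s.t.
  2p + 4q + s1 = 46
  p + 4q + s2 = 45
  p + 3q + s3 = 38
  2p + q + s4 = 16
  p, q, s1, s2, s3, s4 ≥ 0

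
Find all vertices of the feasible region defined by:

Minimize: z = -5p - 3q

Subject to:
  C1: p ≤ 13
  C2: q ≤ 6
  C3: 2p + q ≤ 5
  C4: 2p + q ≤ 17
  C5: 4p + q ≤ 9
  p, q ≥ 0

(0, 0), (2.25, 0), (2, 1), (0, 5)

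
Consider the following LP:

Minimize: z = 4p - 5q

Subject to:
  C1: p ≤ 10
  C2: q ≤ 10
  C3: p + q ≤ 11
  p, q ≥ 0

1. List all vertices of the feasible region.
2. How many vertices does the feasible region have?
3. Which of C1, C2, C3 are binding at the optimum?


1. (0, 0), (10, 0), (10, 1), (1, 10), (0, 10)
2. 5
3. C2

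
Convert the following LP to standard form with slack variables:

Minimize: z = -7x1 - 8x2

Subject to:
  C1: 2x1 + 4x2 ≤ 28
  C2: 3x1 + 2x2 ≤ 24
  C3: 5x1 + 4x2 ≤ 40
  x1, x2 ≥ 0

min z = -7x1 - 8x2

s.t.
  2x1 + 4x2 + s1 = 28
  3x1 + 2x2 + s2 = 24
  5x1 + 4x2 + s3 = 40
  x1, x2, s1, s2, s3 ≥ 0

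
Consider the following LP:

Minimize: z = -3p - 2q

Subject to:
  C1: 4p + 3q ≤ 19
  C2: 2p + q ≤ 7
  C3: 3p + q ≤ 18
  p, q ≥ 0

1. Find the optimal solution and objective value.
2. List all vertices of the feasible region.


1. p = 1, q = 5, z = -13
2. (0, 0), (3.5, 0), (1, 5), (0, 6.333)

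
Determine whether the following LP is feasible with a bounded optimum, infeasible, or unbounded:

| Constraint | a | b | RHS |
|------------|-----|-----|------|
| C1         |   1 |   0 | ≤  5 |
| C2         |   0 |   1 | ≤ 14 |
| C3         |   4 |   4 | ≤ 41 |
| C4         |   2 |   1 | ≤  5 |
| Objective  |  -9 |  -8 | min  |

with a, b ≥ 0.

Feasible with a bounded optimal solution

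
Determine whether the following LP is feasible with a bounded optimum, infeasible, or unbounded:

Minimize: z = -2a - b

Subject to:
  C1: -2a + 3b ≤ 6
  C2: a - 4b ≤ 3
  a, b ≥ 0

Unbounded (objective can decrease without bound)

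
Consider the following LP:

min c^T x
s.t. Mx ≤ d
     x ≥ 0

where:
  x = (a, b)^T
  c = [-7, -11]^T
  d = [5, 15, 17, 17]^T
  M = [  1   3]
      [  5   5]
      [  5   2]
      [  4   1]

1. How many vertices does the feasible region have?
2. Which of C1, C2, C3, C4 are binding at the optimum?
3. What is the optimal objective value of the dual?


1. 4
2. C1, C2
3. -25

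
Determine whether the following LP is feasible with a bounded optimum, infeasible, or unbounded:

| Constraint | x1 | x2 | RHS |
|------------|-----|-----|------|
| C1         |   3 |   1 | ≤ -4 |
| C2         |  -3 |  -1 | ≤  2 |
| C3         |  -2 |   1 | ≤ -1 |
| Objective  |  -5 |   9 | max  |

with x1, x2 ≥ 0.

Infeasible (no feasible solution exists)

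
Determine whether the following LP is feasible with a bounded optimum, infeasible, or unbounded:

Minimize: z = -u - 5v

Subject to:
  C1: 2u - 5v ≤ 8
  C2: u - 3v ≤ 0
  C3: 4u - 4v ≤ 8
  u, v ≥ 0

Unbounded (objective can decrease without bound)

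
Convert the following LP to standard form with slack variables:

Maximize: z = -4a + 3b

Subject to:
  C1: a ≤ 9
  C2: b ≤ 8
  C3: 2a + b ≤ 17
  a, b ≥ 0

max z = -4a + 3b

s.t.
  a + s1 = 9
  b + s2 = 8
  2a + b + s3 = 17
  a, b, s1, s2, s3 ≥ 0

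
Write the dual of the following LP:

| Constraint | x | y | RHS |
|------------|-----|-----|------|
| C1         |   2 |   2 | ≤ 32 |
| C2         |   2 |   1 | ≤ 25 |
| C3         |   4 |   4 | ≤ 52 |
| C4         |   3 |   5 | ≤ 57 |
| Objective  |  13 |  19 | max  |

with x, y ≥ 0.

Primal max cᵀx s.t. Ax ≤ b, x ≥ 0  →  Dual min bᵀy s.t. Aᵀy ≥ c, y ≥ 0.

Minimize: z = 32y1 + 25y2 + 52y3 + 57y4

Subject to:
  2y1 + 2y2 + 4y3 + 3y4 ≥ 13
  2y1 + y2 + 4y3 + 5y4 ≥ 19
  y1, y2, y3, y4 ≥ 0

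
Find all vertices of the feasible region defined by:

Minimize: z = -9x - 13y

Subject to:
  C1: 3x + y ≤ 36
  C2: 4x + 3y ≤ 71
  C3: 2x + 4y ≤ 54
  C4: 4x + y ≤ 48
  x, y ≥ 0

(0, 0), (12, 0), (9, 9), (0, 13.5)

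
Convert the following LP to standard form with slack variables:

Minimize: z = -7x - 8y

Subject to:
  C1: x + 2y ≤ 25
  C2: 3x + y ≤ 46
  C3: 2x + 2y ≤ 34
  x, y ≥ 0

min z = -7x - 8y

s.t.
  x + 2y + s1 = 25
  3x + y + s2 = 46
  2x + 2y + s3 = 34
  x, y, s1, s2, s3 ≥ 0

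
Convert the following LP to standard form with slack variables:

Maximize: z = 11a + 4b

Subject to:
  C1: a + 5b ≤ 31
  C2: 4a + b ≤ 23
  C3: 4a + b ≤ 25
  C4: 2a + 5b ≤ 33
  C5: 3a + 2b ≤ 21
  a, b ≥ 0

max z = 11a + 4b

s.t.
  a + 5b + s1 = 31
  4a + b + s2 = 23
  4a + b + s3 = 25
  2a + 5b + s4 = 33
  3a + 2b + s5 = 21
  a, b, s1, s2, s3, s4, s5 ≥ 0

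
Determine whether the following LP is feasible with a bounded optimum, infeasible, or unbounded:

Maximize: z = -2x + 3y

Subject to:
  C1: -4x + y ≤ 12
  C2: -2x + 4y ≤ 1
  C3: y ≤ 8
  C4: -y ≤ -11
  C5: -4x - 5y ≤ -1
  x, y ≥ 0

Infeasible (no feasible solution exists)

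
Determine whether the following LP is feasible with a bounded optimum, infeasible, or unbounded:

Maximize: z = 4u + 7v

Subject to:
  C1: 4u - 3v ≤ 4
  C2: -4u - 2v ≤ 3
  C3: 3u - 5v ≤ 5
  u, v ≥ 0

Unbounded (objective can increase without bound)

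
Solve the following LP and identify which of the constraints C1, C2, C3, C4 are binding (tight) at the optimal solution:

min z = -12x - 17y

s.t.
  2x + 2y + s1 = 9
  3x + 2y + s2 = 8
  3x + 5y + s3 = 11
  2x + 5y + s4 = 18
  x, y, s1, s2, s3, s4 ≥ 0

At x = 2, y = 1, compute slack b - a·x for each constraint:
  C1: 9 − 6 = 3  (slack)
  C2: 8 − 8 = 0  (binding)
  C3: 11 − 11 = 0  (binding)
  C4: 18 − 9 = 9  (slack)

Optimal: x = 2, y = 1
Binding: C2, C3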